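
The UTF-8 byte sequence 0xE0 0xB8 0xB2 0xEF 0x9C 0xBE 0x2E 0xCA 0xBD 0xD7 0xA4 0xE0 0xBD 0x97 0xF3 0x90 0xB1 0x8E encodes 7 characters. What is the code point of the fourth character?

U+02BD

Offset 0: leading byte 0xE0 = 11100000 → 3-byte char #1 = E0 B8 B2.
Offset 3: leading byte 0xEF = 11101111 → 3-byte char #2 = EF 9C BE.
Offset 6: leading byte 0x2E = 00101110 → 1-byte char #3 = 2E.
Offset 7: leading byte 0xCA = 11001010 → 2-byte char #4 = CA BD.
Leading byte 0xCA = 11001010 matches 110xxxxx → 2-byte sequence.
Byte 1: 0xCA = 11001010, payload 01010 (5 bits).
Byte 2: 0xBD = 10111101 (10xxxxxx ✓), payload 111101.
Concatenate: 01010111101 = 0x2BD (11 bits → U+02BD).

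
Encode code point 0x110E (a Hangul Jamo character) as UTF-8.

E1 84 8E

U+110E = 0x110E = 4366 decimal. In range U+0800–U+FFFF → 3-byte form: 1110xxxx 10xxxxxx 10xxxxxx.
Binary (16 bits): 0001000100001110.
Split 4+6+6: 0001 | 000100 | 001110.
Byte 1: 11100001 = 0xE1.
Byte 2: 10000100 = 0x84.
Byte 3: 10001110 = 0x8E.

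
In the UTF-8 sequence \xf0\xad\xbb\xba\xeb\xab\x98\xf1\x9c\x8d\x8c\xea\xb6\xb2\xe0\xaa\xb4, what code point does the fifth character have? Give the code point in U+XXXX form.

Offset 0: leading byte 0xF0 = 11110000 → 4-byte char #1 = F0 AD BB BA.
Offset 4: leading byte 0xEB = 11101011 → 3-byte char #2 = EB AB 98.
Offset 7: leading byte 0xF1 = 11110001 → 4-byte char #3 = F1 9C 8D 8C.
Offset 11: leading byte 0xEA = 11101010 → 3-byte char #4 = EA B6 B2.
Offset 14: leading byte 0xE0 = 11100000 → 3-byte char #5 = E0 AA B4.
Leading byte 0xE0 = 11100000 matches 1110xxxx → 3-byte sequence.
Byte 1: 0xE0 = 11100000, payload 0000 (4 bits).
Byte 2: 0xAA = 10101010 (10xxxxxx ✓), payload 101010.
Byte 3: 0xB4 = 10110100 (10xxxxxx ✓), payload 110100.
Concatenate: 0000101010110100 = 0xAB4 (16 bits → U+0AB4).

U+0AB4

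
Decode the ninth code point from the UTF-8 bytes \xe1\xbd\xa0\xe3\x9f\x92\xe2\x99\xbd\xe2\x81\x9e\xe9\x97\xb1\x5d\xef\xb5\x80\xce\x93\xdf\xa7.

Offset 0: leading byte 0xE1 = 11100001 → 3-byte char #1 = E1 BD A0.
Offset 3: leading byte 0xE3 = 11100011 → 3-byte char #2 = E3 9F 92.
Offset 6: leading byte 0xE2 = 11100010 → 3-byte char #3 = E2 99 BD.
Offset 9: leading byte 0xE2 = 11100010 → 3-byte char #4 = E2 81 9E.
Offset 12: leading byte 0xE9 = 11101001 → 3-byte char #5 = E9 97 B1.
Offset 15: leading byte 0x5D = 01011101 → 1-byte char #6 = 5D.
Offset 16: leading byte 0xEF = 11101111 → 3-byte char #7 = EF B5 80.
Offset 19: leading byte 0xCE = 11001110 → 2-byte char #8 = CE 93.
Offset 21: leading byte 0xDF = 11011111 → 2-byte char #9 = DF A7.
Leading byte 0xDF = 11011111 matches 110xxxxx → 2-byte sequence.
Byte 1: 0xDF = 11011111, payload 11111 (5 bits).
Byte 2: 0xA7 = 10100111 (10xxxxxx ✓), payload 100111.
Concatenate: 11111100111 = 0x7E7 (11 bits → U+07E7).

U+07E7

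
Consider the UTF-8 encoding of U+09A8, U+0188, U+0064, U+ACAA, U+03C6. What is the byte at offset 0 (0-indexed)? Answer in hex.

0xE0

U+09A8 → 3-byte form E0 A6 A8 at offsets 0–2.
Offset 0 falls in char 1's range; it's byte 1 of E0 A6 A8 = 0xE0.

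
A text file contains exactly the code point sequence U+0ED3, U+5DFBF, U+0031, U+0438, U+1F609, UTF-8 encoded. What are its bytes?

E0 BB 93 F1 9D BE BF 31 D0 B8 F0 9F 98 89

U+0ED3: 3-byte form → E0 BB 93.
U+5DFBF: 4-byte form → F1 9D BE BF.
U+0031: 1-byte form → 31.
U+0438: 2-byte form → D0 B8.
U+1F609: 4-byte form → F0 9F 98 89.
Concatenated (14 bytes): E0 BB 93 F1 9D BE BF 31 D0 B8 F0 9F 98 89.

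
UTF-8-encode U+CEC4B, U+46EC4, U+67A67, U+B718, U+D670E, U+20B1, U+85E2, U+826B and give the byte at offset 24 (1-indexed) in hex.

1-indexed offset 24 is 0-indexed offset 23.
U+CEC4B → 4-byte form F3 8E B1 8B at offsets 0–3.
U+46EC4 → 4-byte form F1 86 BB 84 at offsets 4–7.
U+67A67 → 4-byte form F1 A7 A9 A7 at offsets 8–11.
U+B718 → 3-byte form EB 9C 98 at offsets 12–14.
U+D670E → 4-byte form F3 96 9C 8E at offsets 15–18.
U+20B1 → 3-byte form E2 82 B1 at offsets 19–21.
U+85E2 → 3-byte form E8 97 A2 at offsets 22–24.
Offset 23 falls in char 7's range; it's byte 2 of E8 97 A2 = 0x97.

0x97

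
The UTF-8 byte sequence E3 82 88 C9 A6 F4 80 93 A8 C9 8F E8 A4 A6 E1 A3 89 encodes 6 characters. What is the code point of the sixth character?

U+18C9

Offset 0: leading byte 0xE3 = 11100011 → 3-byte char #1 = E3 82 88.
Offset 3: leading byte 0xC9 = 11001001 → 2-byte char #2 = C9 A6.
Offset 5: leading byte 0xF4 = 11110100 → 4-byte char #3 = F4 80 93 A8.
Offset 9: leading byte 0xC9 = 11001001 → 2-byte char #4 = C9 8F.
Offset 11: leading byte 0xE8 = 11101000 → 3-byte char #5 = E8 A4 A6.
Offset 14: leading byte 0xE1 = 11100001 → 3-byte char #6 = E1 A3 89.
Leading byte 0xE1 = 11100001 matches 1110xxxx → 3-byte sequence.
Byte 1: 0xE1 = 11100001, payload 0001 (4 bits).
Byte 2: 0xA3 = 10100011 (10xxxxxx ✓), payload 100011.
Byte 3: 0x89 = 10001001 (10xxxxxx ✓), payload 001001.
Concatenate: 0001100011001001 = 0x18C9 (16 bits → U+18C9).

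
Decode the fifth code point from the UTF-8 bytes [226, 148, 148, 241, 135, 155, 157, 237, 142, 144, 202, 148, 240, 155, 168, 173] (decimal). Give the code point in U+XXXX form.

Offset 0: leading byte 0xE2 = 11100010 → 3-byte char #1 = E2 94 94.
Offset 3: leading byte 0xF1 = 11110001 → 4-byte char #2 = F1 87 9B 9D.
Offset 7: leading byte 0xED = 11101101 → 3-byte char #3 = ED 8E 90.
Offset 10: leading byte 0xCA = 11001010 → 2-byte char #4 = CA 94.
Offset 12: leading byte 0xF0 = 11110000 → 4-byte char #5 = F0 9B A8 AD.
Leading byte 0xF0 = 11110000 matches 11110xxx → 4-byte sequence.
Byte 1: 0xF0 = 11110000, payload 000 (3 bits).
Byte 2: 0x9B = 10011011 (10xxxxxx ✓), payload 011011.
Byte 3: 0xA8 = 10101000 (10xxxxxx ✓), payload 101000.
Byte 4: 0xAD = 10101101 (10xxxxxx ✓), payload 101101.
Concatenate: 000011011101000101101 = 0x1BA2D (21 bits → U+1BA2D).

U+1BA2D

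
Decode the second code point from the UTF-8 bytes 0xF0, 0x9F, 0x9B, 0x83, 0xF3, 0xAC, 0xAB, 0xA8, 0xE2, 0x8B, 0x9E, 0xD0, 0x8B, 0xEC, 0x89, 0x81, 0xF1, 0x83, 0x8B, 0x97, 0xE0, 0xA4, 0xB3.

Offset 0: leading byte 0xF0 = 11110000 → 4-byte char #1 = F0 9F 9B 83.
Offset 4: leading byte 0xF3 = 11110011 → 4-byte char #2 = F3 AC AB A8.
Leading byte 0xF3 = 11110011 matches 11110xxx → 4-byte sequence.
Byte 1: 0xF3 = 11110011, payload 011 (3 bits).
Byte 2: 0xAC = 10101100 (10xxxxxx ✓), payload 101100.
Byte 3: 0xAB = 10101011 (10xxxxxx ✓), payload 101011.
Byte 4: 0xA8 = 10101000 (10xxxxxx ✓), payload 101000.
Concatenate: 011101100101011101000 = 0xECAE8 (21 bits → U+ECAE8).

U+ECAE8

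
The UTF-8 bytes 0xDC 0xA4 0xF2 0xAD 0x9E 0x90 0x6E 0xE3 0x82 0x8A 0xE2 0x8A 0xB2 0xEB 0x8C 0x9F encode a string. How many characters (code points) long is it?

Byte at offset 0: 0xDC = 11011100 → 2-byte char (#1). Advance 2.
Byte at offset 2: 0xF2 = 11110010 → 4-byte char (#2). Advance 4.
Byte at offset 6: 0x6E = 01101110 → 1-byte char (#3). Advance 1.
Byte at offset 7: 0xE3 = 11100011 → 3-byte char (#4). Advance 3.
Byte at offset 10: 0xE2 = 11100010 → 3-byte char (#5). Advance 3.
Byte at offset 13: 0xEB = 11101011 → 3-byte char (#6). Advance 3.
Reached end at offset 16 after 6 code points.

6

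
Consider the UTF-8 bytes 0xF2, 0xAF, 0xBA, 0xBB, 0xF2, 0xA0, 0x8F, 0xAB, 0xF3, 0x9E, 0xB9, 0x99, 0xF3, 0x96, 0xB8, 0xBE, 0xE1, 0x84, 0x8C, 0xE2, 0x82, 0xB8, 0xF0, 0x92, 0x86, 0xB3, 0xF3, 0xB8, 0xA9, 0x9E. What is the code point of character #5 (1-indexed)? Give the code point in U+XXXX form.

U+110C

Offset 0: leading byte 0xF2 = 11110010 → 4-byte char #1 = F2 AF BA BB.
Offset 4: leading byte 0xF2 = 11110010 → 4-byte char #2 = F2 A0 8F AB.
Offset 8: leading byte 0xF3 = 11110011 → 4-byte char #3 = F3 9E B9 99.
Offset 12: leading byte 0xF3 = 11110011 → 4-byte char #4 = F3 96 B8 BE.
Offset 16: leading byte 0xE1 = 11100001 → 3-byte char #5 = E1 84 8C.
Leading byte 0xE1 = 11100001 matches 1110xxxx → 3-byte sequence.
Byte 1: 0xE1 = 11100001, payload 0001 (4 bits).
Byte 2: 0x84 = 10000100 (10xxxxxx ✓), payload 000100.
Byte 3: 0x8C = 10001100 (10xxxxxx ✓), payload 001100.
Concatenate: 0001000100001100 = 0x110C (16 bits → U+110C).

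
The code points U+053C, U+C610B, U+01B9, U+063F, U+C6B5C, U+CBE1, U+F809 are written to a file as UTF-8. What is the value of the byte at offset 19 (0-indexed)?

U+053C → 2-byte form D4 BC at offsets 0–1.
U+C610B → 4-byte form F3 86 84 8B at offsets 2–5.
U+01B9 → 2-byte form C6 B9 at offsets 6–7.
U+063F → 2-byte form D8 BF at offsets 8–9.
U+C6B5C → 4-byte form F3 86 AD 9C at offsets 10–13.
U+CBE1 → 3-byte form EC AF A1 at offsets 14–16.
U+F809 → 3-byte form EF A0 89 at offsets 17–19.
Offset 19 falls in char 7's range; it's byte 3 of EF A0 89 = 0x89.

0x89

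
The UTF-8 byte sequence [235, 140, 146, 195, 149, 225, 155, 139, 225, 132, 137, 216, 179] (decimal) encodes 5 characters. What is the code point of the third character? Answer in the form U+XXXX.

Offset 0: leading byte 0xEB = 11101011 → 3-byte char #1 = EB 8C 92.
Offset 3: leading byte 0xC3 = 11000011 → 2-byte char #2 = C3 95.
Offset 5: leading byte 0xE1 = 11100001 → 3-byte char #3 = E1 9B 8B.
Leading byte 0xE1 = 11100001 matches 1110xxxx → 3-byte sequence.
Byte 1: 0xE1 = 11100001, payload 0001 (4 bits).
Byte 2: 0x9B = 10011011 (10xxxxxx ✓), payload 011011.
Byte 3: 0x8B = 10001011 (10xxxxxx ✓), payload 001011.
Concatenate: 0001011011001011 = 0x16CB (16 bits → U+16CB).

U+16CB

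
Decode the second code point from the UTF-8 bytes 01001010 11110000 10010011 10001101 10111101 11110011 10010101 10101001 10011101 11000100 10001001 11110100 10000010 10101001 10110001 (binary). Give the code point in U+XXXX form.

U+1337D

Offset 0: leading byte 0x4A = 01001010 → 1-byte char #1 = 4A.
Offset 1: leading byte 0xF0 = 11110000 → 4-byte char #2 = F0 93 8D BD.
Leading byte 0xF0 = 11110000 matches 11110xxx → 4-byte sequence.
Byte 1: 0xF0 = 11110000, payload 000 (3 bits).
Byte 2: 0x93 = 10010011 (10xxxxxx ✓), payload 010011.
Byte 3: 0x8D = 10001101 (10xxxxxx ✓), payload 001101.
Byte 4: 0xBD = 10111101 (10xxxxxx ✓), payload 111101.
Concatenate: 000010011001101111101 = 0x1337D (21 bits → U+1337D).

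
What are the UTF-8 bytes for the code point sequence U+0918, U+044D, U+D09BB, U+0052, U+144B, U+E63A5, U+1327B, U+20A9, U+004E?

U+0918: 3-byte form → E0 A4 98.
U+044D: 2-byte form → D1 8D.
U+D09BB: 4-byte form → F3 90 A6 BB.
U+0052: 1-byte form → 52.
U+144B: 3-byte form → E1 91 8B.
U+E63A5: 4-byte form → F3 A6 8E A5.
U+1327B: 4-byte form → F0 93 89 BB.
U+20A9: 3-byte form → E2 82 A9.
U+004E: 1-byte form → 4E.
Concatenated (25 bytes): E0 A4 98 D1 8D F3 90 A6 BB 52 E1 91 8B F3 A6 8E A5 F0 93 89 BB E2 82 A9 4E.

E0 A4 98 D1 8D F3 90 A6 BB 52 E1 91 8B F3 A6 8E A5 F0 93 89 BB E2 82 A9 4E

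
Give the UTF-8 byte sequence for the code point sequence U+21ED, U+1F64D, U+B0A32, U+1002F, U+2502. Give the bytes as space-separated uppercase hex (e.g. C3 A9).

E2 87 AD F0 9F 99 8D F2 B0 A8 B2 F0 90 80 AF E2 94 82

U+21ED: 3-byte form → E2 87 AD.
U+1F64D: 4-byte form → F0 9F 99 8D.
U+B0A32: 4-byte form → F2 B0 A8 B2.
U+1002F: 4-byte form → F0 90 80 AF.
U+2502: 3-byte form → E2 94 82.
Concatenated (18 bytes): E2 87 AD F0 9F 99 8D F2 B0 A8 B2 F0 90 80 AF E2 94 82.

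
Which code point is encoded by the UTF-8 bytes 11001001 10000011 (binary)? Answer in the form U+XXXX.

Leading byte 0xC9 = 11001001 matches 110xxxxx → 2-byte sequence.
Byte 1: 0xC9 = 11001001, payload 01001 (5 bits).
Byte 2: 0x83 = 10000011 (10xxxxxx ✓), payload 000011.
Concatenate: 01001000011 = 0x243 (11 bits → U+0243).

U+0243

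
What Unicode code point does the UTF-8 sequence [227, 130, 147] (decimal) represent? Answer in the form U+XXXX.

Leading byte 0xE3 = 11100011 matches 1110xxxx → 3-byte sequence.
Byte 1: 0xE3 = 11100011, payload 0011 (4 bits).
Byte 2: 0x82 = 10000010 (10xxxxxx ✓), payload 000010.
Byte 3: 0x93 = 10010011 (10xxxxxx ✓), payload 010011.
Concatenate: 0011000010010011 = 0x3093 (16 bits → U+3093).

U+3093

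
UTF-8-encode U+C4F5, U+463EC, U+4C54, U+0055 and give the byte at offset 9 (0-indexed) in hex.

0x94

U+C4F5 → 3-byte form EC 93 B5 at offsets 0–2.
U+463EC → 4-byte form F1 86 8F AC at offsets 3–6.
U+4C54 → 3-byte form E4 B1 94 at offsets 7–9.
Offset 9 falls in char 3's range; it's byte 3 of E4 B1 94 = 0x94.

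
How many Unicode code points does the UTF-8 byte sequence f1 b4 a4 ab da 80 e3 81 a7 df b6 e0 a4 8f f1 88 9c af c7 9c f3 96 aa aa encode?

8

Byte at offset 0: 0xF1 = 11110001 → 4-byte char (#1). Advance 4.
Byte at offset 4: 0xDA = 11011010 → 2-byte char (#2). Advance 2.
Byte at offset 6: 0xE3 = 11100011 → 3-byte char (#3). Advance 3.
Byte at offset 9: 0xDF = 11011111 → 2-byte char (#4). Advance 2.
Byte at offset 11: 0xE0 = 11100000 → 3-byte char (#5). Advance 3.
Byte at offset 14: 0xF1 = 11110001 → 4-byte char (#6). Advance 4.
Byte at offset 18: 0xC7 = 11000111 → 2-byte char (#7). Advance 2.
Byte at offset 20: 0xF3 = 11110011 → 4-byte char (#8). Advance 4.
Reached end at offset 24 after 8 code points.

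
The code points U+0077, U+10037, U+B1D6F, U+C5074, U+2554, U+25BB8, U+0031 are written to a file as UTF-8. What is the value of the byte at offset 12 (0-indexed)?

0xB4

U+0077 → 1-byte form 77 at offsets 0–0.
U+10037 → 4-byte form F0 90 80 B7 at offsets 1–4.
U+B1D6F → 4-byte form F2 B1 B5 AF at offsets 5–8.
U+C5074 → 4-byte form F3 85 81 B4 at offsets 9–12.
Offset 12 falls in char 4's range; it's byte 4 of F3 85 81 B4 = 0xB4.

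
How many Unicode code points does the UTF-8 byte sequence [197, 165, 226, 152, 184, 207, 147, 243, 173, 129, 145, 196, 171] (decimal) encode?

5

Byte at offset 0: 0xC5 = 11000101 → 2-byte char (#1). Advance 2.
Byte at offset 2: 0xE2 = 11100010 → 3-byte char (#2). Advance 3.
Byte at offset 5: 0xCF = 11001111 → 2-byte char (#3). Advance 2.
Byte at offset 7: 0xF3 = 11110011 → 4-byte char (#4). Advance 4.
Byte at offset 11: 0xC4 = 11000100 → 2-byte char (#5). Advance 2.
Reached end at offset 13 after 5 code points.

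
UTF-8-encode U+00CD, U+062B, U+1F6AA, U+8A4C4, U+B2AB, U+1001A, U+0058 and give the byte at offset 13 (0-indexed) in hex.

U+00CD → 2-byte form C3 8D at offsets 0–1.
U+062B → 2-byte form D8 AB at offsets 2–3.
U+1F6AA → 4-byte form F0 9F 9A AA at offsets 4–7.
U+8A4C4 → 4-byte form F2 8A 93 84 at offsets 8–11.
U+B2AB → 3-byte form EB 8A AB at offsets 12–14.
Offset 13 falls in char 5's range; it's byte 2 of EB 8A AB = 0x8A.

0x8A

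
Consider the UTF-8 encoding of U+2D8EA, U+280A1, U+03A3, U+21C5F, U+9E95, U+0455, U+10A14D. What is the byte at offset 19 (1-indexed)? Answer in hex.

0x95

1-indexed offset 19 is 0-indexed offset 18.
U+2D8EA → 4-byte form F0 AD A3 AA at offsets 0–3.
U+280A1 → 4-byte form F0 A8 82 A1 at offsets 4–7.
U+03A3 → 2-byte form CE A3 at offsets 8–9.
U+21C5F → 4-byte form F0 A1 B1 9F at offsets 10–13.
U+9E95 → 3-byte form E9 BA 95 at offsets 14–16.
U+0455 → 2-byte form D1 95 at offsets 17–18.
Offset 18 falls in char 6's range; it's byte 2 of D1 95 = 0x95.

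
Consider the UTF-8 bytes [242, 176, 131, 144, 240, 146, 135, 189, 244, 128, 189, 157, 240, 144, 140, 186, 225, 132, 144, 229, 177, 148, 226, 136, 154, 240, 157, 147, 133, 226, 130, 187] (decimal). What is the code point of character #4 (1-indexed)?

U+1033A

Offset 0: leading byte 0xF2 = 11110010 → 4-byte char #1 = F2 B0 83 90.
Offset 4: leading byte 0xF0 = 11110000 → 4-byte char #2 = F0 92 87 BD.
Offset 8: leading byte 0xF4 = 11110100 → 4-byte char #3 = F4 80 BD 9D.
Offset 12: leading byte 0xF0 = 11110000 → 4-byte char #4 = F0 90 8C BA.
Leading byte 0xF0 = 11110000 matches 11110xxx → 4-byte sequence.
Byte 1: 0xF0 = 11110000, payload 000 (3 bits).
Byte 2: 0x90 = 10010000 (10xxxxxx ✓), payload 010000.
Byte 3: 0x8C = 10001100 (10xxxxxx ✓), payload 001100.
Byte 4: 0xBA = 10111010 (10xxxxxx ✓), payload 111010.
Concatenate: 000010000001100111010 = 0x1033A (21 bits → U+1033A).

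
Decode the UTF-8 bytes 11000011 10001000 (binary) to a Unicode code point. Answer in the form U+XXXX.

Leading byte 0xC3 = 11000011 matches 110xxxxx → 2-byte sequence.
Byte 1: 0xC3 = 11000011, payload 00011 (5 bits).
Byte 2: 0x88 = 10001000 (10xxxxxx ✓), payload 001000.
Concatenate: 00011001000 = 0xC8 (11 bits → U+00C8).

U+00C8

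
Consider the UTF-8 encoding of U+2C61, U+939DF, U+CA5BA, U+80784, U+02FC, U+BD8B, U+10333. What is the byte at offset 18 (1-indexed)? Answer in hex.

0xEB

1-indexed offset 18 is 0-indexed offset 17.
U+2C61 → 3-byte form E2 B1 A1 at offsets 0–2.
U+939DF → 4-byte form F2 93 A7 9F at offsets 3–6.
U+CA5BA → 4-byte form F3 8A 96 BA at offsets 7–10.
U+80784 → 4-byte form F2 80 9E 84 at offsets 11–14.
U+02FC → 2-byte form CB BC at offsets 15–16.
U+BD8B → 3-byte form EB B6 8B at offsets 17–19.
Offset 17 falls in char 6's range; it's byte 1 of EB B6 8B = 0xEB.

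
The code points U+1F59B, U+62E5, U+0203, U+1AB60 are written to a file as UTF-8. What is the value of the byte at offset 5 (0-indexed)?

U+1F59B → 4-byte form F0 9F 96 9B at offsets 0–3.
U+62E5 → 3-byte form E6 8B A5 at offsets 4–6.
Offset 5 falls in char 2's range; it's byte 2 of E6 8B A5 = 0x8B.

0x8B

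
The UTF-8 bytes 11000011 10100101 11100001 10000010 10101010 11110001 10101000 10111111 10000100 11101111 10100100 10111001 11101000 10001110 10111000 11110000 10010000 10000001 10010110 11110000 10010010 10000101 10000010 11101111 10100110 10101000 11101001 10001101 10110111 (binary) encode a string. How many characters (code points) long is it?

9

Byte at offset 0: 0xC3 = 11000011 → 2-byte char (#1). Advance 2.
Byte at offset 2: 0xE1 = 11100001 → 3-byte char (#2). Advance 3.
Byte at offset 5: 0xF1 = 11110001 → 4-byte char (#3). Advance 4.
Byte at offset 9: 0xEF = 11101111 → 3-byte char (#4). Advance 3.
Byte at offset 12: 0xE8 = 11101000 → 3-byte char (#5). Advance 3.
Byte at offset 15: 0xF0 = 11110000 → 4-byte char (#6). Advance 4.
Byte at offset 19: 0xF0 = 11110000 → 4-byte char (#7). Advance 4.
Byte at offset 23: 0xEF = 11101111 → 3-byte char (#8). Advance 3.
Byte at offset 26: 0xE9 = 11101001 → 3-byte char (#9). Advance 3.
Reached end at offset 29 after 9 code points.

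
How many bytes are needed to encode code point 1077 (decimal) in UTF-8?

2

U+0435 = 0x435. UTF-8 uses 1 byte below 0x80, 2 below 0x800, 3 below 0x10000, 4 up to 0x10FFFF. 0x435 is in U+0080–U+07FF → 2 bytes.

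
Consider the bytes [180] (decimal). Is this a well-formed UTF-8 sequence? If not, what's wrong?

invalid (continuation byte with no leading byte)

Byte 0xB4 = 10110100 has the form 10xxxxxx — a continuation byte — but there is no preceding leading byte.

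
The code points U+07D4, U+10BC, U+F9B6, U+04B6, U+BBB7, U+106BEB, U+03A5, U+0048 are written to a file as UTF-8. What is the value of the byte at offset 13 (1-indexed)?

0xB7

1-indexed offset 13 is 0-indexed offset 12.
U+07D4 → 2-byte form DF 94 at offsets 0–1.
U+10BC → 3-byte form E1 82 BC at offsets 2–4.
U+F9B6 → 3-byte form EF A6 B6 at offsets 5–7.
U+04B6 → 2-byte form D2 B6 at offsets 8–9.
U+BBB7 → 3-byte form EB AE B7 at offsets 10–12.
Offset 12 falls in char 5's range; it's byte 3 of EB AE B7 = 0xB7.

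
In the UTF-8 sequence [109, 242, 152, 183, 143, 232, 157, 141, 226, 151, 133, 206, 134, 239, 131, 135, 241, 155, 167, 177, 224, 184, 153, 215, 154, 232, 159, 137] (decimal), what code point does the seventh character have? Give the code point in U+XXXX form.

Offset 0: leading byte 0x6D = 01101101 → 1-byte char #1 = 6D.
Offset 1: leading byte 0xF2 = 11110010 → 4-byte char #2 = F2 98 B7 8F.
Offset 5: leading byte 0xE8 = 11101000 → 3-byte char #3 = E8 9D 8D.
Offset 8: leading byte 0xE2 = 11100010 → 3-byte char #4 = E2 97 85.
Offset 11: leading byte 0xCE = 11001110 → 2-byte char #5 = CE 86.
Offset 13: leading byte 0xEF = 11101111 → 3-byte char #6 = EF 83 87.
Offset 16: leading byte 0xF1 = 11110001 → 4-byte char #7 = F1 9B A7 B1.
Leading byte 0xF1 = 11110001 matches 11110xxx → 4-byte sequence.
Byte 1: 0xF1 = 11110001, payload 001 (3 bits).
Byte 2: 0x9B = 10011011 (10xxxxxx ✓), payload 011011.
Byte 3: 0xA7 = 10100111 (10xxxxxx ✓), payload 100111.
Byte 4: 0xB1 = 10110001 (10xxxxxx ✓), payload 110001.
Concatenate: 001011011100111110001 = 0x5B9F1 (21 bits → U+5B9F1).

U+5B9F1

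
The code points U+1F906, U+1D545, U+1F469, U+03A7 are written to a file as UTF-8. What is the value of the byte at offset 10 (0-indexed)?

0x91

U+1F906 → 4-byte form F0 9F A4 86 at offsets 0–3.
U+1D545 → 4-byte form F0 9D 95 85 at offsets 4–7.
U+1F469 → 4-byte form F0 9F 91 A9 at offsets 8–11.
Offset 10 falls in char 3's range; it's byte 3 of F0 9F 91 A9 = 0x91.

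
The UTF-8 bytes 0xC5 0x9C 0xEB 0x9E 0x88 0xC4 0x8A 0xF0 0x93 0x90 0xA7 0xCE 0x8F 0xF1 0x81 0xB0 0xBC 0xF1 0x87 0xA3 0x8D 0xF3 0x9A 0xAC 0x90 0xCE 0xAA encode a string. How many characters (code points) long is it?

Byte at offset 0: 0xC5 = 11000101 → 2-byte char (#1). Advance 2.
Byte at offset 2: 0xEB = 11101011 → 3-byte char (#2). Advance 3.
Byte at offset 5: 0xC4 = 11000100 → 2-byte char (#3). Advance 2.
Byte at offset 7: 0xF0 = 11110000 → 4-byte char (#4). Advance 4.
Byte at offset 11: 0xCE = 11001110 → 2-byte char (#5). Advance 2.
Byte at offset 13: 0xF1 = 11110001 → 4-byte char (#6). Advance 4.
Byte at offset 17: 0xF1 = 11110001 → 4-byte char (#7). Advance 4.
Byte at offset 21: 0xF3 = 11110011 → 4-byte char (#8). Advance 4.
Byte at offset 25: 0xCE = 11001110 → 2-byte char (#9). Advance 2.
Reached end at offset 27 after 9 code points.

9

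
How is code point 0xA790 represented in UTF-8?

U+A790 = 0xA790 = 42896 decimal. In range U+0800–U+FFFF → 3-byte form: 1110xxxx 10xxxxxx 10xxxxxx.
Binary (16 bits): 1010011110010000.
Split 4+6+6: 1010 | 011110 | 010000.
Byte 1: 11101010 = 0xEA.
Byte 2: 10011110 = 0x9E.
Byte 3: 10010000 = 0x90.

EA 9E 90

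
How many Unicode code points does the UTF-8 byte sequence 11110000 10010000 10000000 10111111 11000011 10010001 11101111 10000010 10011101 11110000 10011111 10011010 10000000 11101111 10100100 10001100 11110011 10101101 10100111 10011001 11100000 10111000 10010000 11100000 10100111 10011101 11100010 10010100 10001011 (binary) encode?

Byte at offset 0: 0xF0 = 11110000 → 4-byte char (#1). Advance 4.
Byte at offset 4: 0xC3 = 11000011 → 2-byte char (#2). Advance 2.
Byte at offset 6: 0xEF = 11101111 → 3-byte char (#3). Advance 3.
Byte at offset 9: 0xF0 = 11110000 → 4-byte char (#4). Advance 4.
Byte at offset 13: 0xEF = 11101111 → 3-byte char (#5). Advance 3.
Byte at offset 16: 0xF3 = 11110011 → 4-byte char (#6). Advance 4.
Byte at offset 20: 0xE0 = 11100000 → 3-byte char (#7). Advance 3.
Byte at offset 23: 0xE0 = 11100000 → 3-byte char (#8). Advance 3.
Byte at offset 26: 0xE2 = 11100010 → 3-byte char (#9). Advance 3.
Reached end at offset 29 after 9 code points.

9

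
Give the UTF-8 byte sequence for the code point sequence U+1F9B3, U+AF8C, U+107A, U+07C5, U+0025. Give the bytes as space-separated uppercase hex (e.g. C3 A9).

F0 9F A6 B3 EA BE 8C E1 81 BA DF 85 25

U+1F9B3: 4-byte form → F0 9F A6 B3.
U+AF8C: 3-byte form → EA BE 8C.
U+107A: 3-byte form → E1 81 BA.
U+07C5: 2-byte form → DF 85.
U+0025: 1-byte form → 25.
Concatenated (13 bytes): F0 9F A6 B3 EA BE 8C E1 81 BA DF 85 25.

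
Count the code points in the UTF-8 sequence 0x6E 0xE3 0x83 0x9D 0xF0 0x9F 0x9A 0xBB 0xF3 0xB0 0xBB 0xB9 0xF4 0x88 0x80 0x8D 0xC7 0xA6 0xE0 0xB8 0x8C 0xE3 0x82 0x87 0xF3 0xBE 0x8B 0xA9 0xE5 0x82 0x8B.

10

Byte at offset 0: 0x6E = 01101110 → 1-byte char (#1). Advance 1.
Byte at offset 1: 0xE3 = 11100011 → 3-byte char (#2). Advance 3.
Byte at offset 4: 0xF0 = 11110000 → 4-byte char (#3). Advance 4.
Byte at offset 8: 0xF3 = 11110011 → 4-byte char (#4). Advance 4.
Byte at offset 12: 0xF4 = 11110100 → 4-byte char (#5). Advance 4.
Byte at offset 16: 0xC7 = 11000111 → 2-byte char (#6). Advance 2.
Byte at offset 18: 0xE0 = 11100000 → 3-byte char (#7). Advance 3.
Byte at offset 21: 0xE3 = 11100011 → 3-byte char (#8). Advance 3.
Byte at offset 24: 0xF3 = 11110011 → 4-byte char (#9). Advance 4.
Byte at offset 28: 0xE5 = 11100101 → 3-byte char (#10). Advance 3.
Reached end at offset 31 after 10 code points.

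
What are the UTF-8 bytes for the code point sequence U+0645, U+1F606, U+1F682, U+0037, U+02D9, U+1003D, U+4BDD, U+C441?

D9 85 F0 9F 98 86 F0 9F 9A 82 37 CB 99 F0 90 80 BD E4 AF 9D EC 91 81

U+0645: 2-byte form → D9 85.
U+1F606: 4-byte form → F0 9F 98 86.
U+1F682: 4-byte form → F0 9F 9A 82.
U+0037: 1-byte form → 37.
U+02D9: 2-byte form → CB 99.
U+1003D: 4-byte form → F0 90 80 BD.
U+4BDD: 3-byte form → E4 AF 9D.
U+C441: 3-byte form → EC 91 81.
Concatenated (23 bytes): D9 85 F0 9F 98 86 F0 9F 9A 82 37 CB 99 F0 90 80 BD E4 AF 9D EC 91 81.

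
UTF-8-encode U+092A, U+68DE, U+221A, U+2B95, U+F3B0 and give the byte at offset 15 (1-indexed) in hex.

0xB0

1-indexed offset 15 is 0-indexed offset 14.
U+092A → 3-byte form E0 A4 AA at offsets 0–2.
U+68DE → 3-byte form E6 A3 9E at offsets 3–5.
U+221A → 3-byte form E2 88 9A at offsets 6–8.
U+2B95 → 3-byte form E2 AE 95 at offsets 9–11.
U+F3B0 → 3-byte form EF 8E B0 at offsets 12–14.
Offset 14 falls in char 5's range; it's byte 3 of EF 8E B0 = 0xB0.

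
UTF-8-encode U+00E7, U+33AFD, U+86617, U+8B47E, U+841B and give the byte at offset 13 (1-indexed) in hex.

1-indexed offset 13 is 0-indexed offset 12.
U+00E7 → 2-byte form C3 A7 at offsets 0–1.
U+33AFD → 4-byte form F0 B3 AB BD at offsets 2–5.
U+86617 → 4-byte form F2 86 98 97 at offsets 6–9.
U+8B47E → 4-byte form F2 8B 91 BE at offsets 10–13.
Offset 12 falls in char 4's range; it's byte 3 of F2 8B 91 BE = 0x91.

0x91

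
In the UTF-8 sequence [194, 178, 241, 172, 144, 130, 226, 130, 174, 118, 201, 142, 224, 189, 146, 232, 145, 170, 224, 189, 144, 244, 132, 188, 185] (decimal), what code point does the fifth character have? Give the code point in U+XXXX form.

Offset 0: leading byte 0xC2 = 11000010 → 2-byte char #1 = C2 B2.
Offset 2: leading byte 0xF1 = 11110001 → 4-byte char #2 = F1 AC 90 82.
Offset 6: leading byte 0xE2 = 11100010 → 3-byte char #3 = E2 82 AE.
Offset 9: leading byte 0x76 = 01110110 → 1-byte char #4 = 76.
Offset 10: leading byte 0xC9 = 11001001 → 2-byte char #5 = C9 8E.
Leading byte 0xC9 = 11001001 matches 110xxxxx → 2-byte sequence.
Byte 1: 0xC9 = 11001001, payload 01001 (5 bits).
Byte 2: 0x8E = 10001110 (10xxxxxx ✓), payload 001110.
Concatenate: 01001001110 = 0x24E (11 bits → U+024E).

U+024E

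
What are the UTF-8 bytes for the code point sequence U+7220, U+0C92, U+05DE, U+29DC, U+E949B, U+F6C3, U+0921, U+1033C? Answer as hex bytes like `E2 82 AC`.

U+7220: 3-byte form → E7 88 A0.
U+0C92: 3-byte form → E0 B2 92.
U+05DE: 2-byte form → D7 9E.
U+29DC: 3-byte form → E2 A7 9C.
U+E949B: 4-byte form → F3 A9 92 9B.
U+F6C3: 3-byte form → EF 9B 83.
U+0921: 3-byte form → E0 A4 A1.
U+1033C: 4-byte form → F0 90 8C BC.
Concatenated (25 bytes): E7 88 A0 E0 B2 92 D7 9E E2 A7 9C F3 A9 92 9B EF 9B 83 E0 A4 A1 F0 90 8C BC.

E7 88 A0 E0 B2 92 D7 9E E2 A7 9C F3 A9 92 9B EF 9B 83 E0 A4 A1 F0 90 8C BC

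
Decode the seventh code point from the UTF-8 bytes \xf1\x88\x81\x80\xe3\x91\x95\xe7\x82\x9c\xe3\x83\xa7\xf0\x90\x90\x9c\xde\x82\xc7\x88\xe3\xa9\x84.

Offset 0: leading byte 0xF1 = 11110001 → 4-byte char #1 = F1 88 81 80.
Offset 4: leading byte 0xE3 = 11100011 → 3-byte char #2 = E3 91 95.
Offset 7: leading byte 0xE7 = 11100111 → 3-byte char #3 = E7 82 9C.
Offset 10: leading byte 0xE3 = 11100011 → 3-byte char #4 = E3 83 A7.
Offset 13: leading byte 0xF0 = 11110000 → 4-byte char #5 = F0 90 90 9C.
Offset 17: leading byte 0xDE = 11011110 → 2-byte char #6 = DE 82.
Offset 19: leading byte 0xC7 = 11000111 → 2-byte char #7 = C7 88.
Leading byte 0xC7 = 11000111 matches 110xxxxx → 2-byte sequence.
Byte 1: 0xC7 = 11000111, payload 00111 (5 bits).
Byte 2: 0x88 = 10001000 (10xxxxxx ✓), payload 001000.
Concatenate: 00111001000 = 0x1C8 (11 bits → U+01C8).

U+01C8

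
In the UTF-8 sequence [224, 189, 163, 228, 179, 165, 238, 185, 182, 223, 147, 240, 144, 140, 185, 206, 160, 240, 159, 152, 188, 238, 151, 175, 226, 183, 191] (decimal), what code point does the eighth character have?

U+E5EF

Offset 0: leading byte 0xE0 = 11100000 → 3-byte char #1 = E0 BD A3.
Offset 3: leading byte 0xE4 = 11100100 → 3-byte char #2 = E4 B3 A5.
Offset 6: leading byte 0xEE = 11101110 → 3-byte char #3 = EE B9 B6.
Offset 9: leading byte 0xDF = 11011111 → 2-byte char #4 = DF 93.
Offset 11: leading byte 0xF0 = 11110000 → 4-byte char #5 = F0 90 8C B9.
Offset 15: leading byte 0xCE = 11001110 → 2-byte char #6 = CE A0.
Offset 17: leading byte 0xF0 = 11110000 → 4-byte char #7 = F0 9F 98 BC.
Offset 21: leading byte 0xEE = 11101110 → 3-byte char #8 = EE 97 AF.
Leading byte 0xEE = 11101110 matches 1110xxxx → 3-byte sequence.
Byte 1: 0xEE = 11101110, payload 1110 (4 bits).
Byte 2: 0x97 = 10010111 (10xxxxxx ✓), payload 010111.
Byte 3: 0xAF = 10101111 (10xxxxxx ✓), payload 101111.
Concatenate: 1110010111101111 = 0xE5EF (16 bits → U+E5EF).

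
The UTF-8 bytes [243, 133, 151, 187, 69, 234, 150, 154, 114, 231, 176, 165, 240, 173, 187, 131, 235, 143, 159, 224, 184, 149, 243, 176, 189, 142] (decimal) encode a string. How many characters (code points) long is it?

9

Byte at offset 0: 0xF3 = 11110011 → 4-byte char (#1). Advance 4.
Byte at offset 4: 0x45 = 01000101 → 1-byte char (#2). Advance 1.
Byte at offset 5: 0xEA = 11101010 → 3-byte char (#3). Advance 3.
Byte at offset 8: 0x72 = 01110010 → 1-byte char (#4). Advance 1.
Byte at offset 9: 0xE7 = 11100111 → 3-byte char (#5). Advance 3.
Byte at offset 12: 0xF0 = 11110000 → 4-byte char (#6). Advance 4.
Byte at offset 16: 0xEB = 11101011 → 3-byte char (#7). Advance 3.
Byte at offset 19: 0xE0 = 11100000 → 3-byte char (#8). Advance 3.
Byte at offset 22: 0xF3 = 11110011 → 4-byte char (#9). Advance 4.
Reached end at offset 26 after 9 code points.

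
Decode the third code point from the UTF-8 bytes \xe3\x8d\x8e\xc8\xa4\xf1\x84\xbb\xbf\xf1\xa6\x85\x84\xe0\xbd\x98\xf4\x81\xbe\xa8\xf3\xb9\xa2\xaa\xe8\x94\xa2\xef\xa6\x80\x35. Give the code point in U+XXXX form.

U+44EFF

Offset 0: leading byte 0xE3 = 11100011 → 3-byte char #1 = E3 8D 8E.
Offset 3: leading byte 0xC8 = 11001000 → 2-byte char #2 = C8 A4.
Offset 5: leading byte 0xF1 = 11110001 → 4-byte char #3 = F1 84 BB BF.
Leading byte 0xF1 = 11110001 matches 11110xxx → 4-byte sequence.
Byte 1: 0xF1 = 11110001, payload 001 (3 bits).
Byte 2: 0x84 = 10000100 (10xxxxxx ✓), payload 000100.
Byte 3: 0xBB = 10111011 (10xxxxxx ✓), payload 111011.
Byte 4: 0xBF = 10111111 (10xxxxxx ✓), payload 111111.
Concatenate: 001000100111011111111 = 0x44EFF (21 bits → U+44EFF).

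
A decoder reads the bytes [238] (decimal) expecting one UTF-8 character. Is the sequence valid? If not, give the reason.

invalid (sequence truncated)

Leading byte 0xEE = 11101110 → 3-byte form, but only 1 byte is present.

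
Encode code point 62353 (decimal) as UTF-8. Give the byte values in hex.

EF 8E 91

U+F391 = 0xF391 = 62353 decimal. In range U+0800–U+FFFF → 3-byte form: 1110xxxx 10xxxxxx 10xxxxxx.
Binary (16 bits): 1111001110010001.
Split 4+6+6: 1111 | 001110 | 010001.
Byte 1: 11101111 = 0xEF.
Byte 2: 10001110 = 0x8E.
Byte 3: 10010001 = 0x91.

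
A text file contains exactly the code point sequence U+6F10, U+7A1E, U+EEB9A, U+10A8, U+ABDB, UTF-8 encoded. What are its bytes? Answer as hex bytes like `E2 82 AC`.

E6 BC 90 E7 A8 9E F3 AE AE 9A E1 82 A8 EA AF 9B

U+6F10: 3-byte form → E6 BC 90.
U+7A1E: 3-byte form → E7 A8 9E.
U+EEB9A: 4-byte form → F3 AE AE 9A.
U+10A8: 3-byte form → E1 82 A8.
U+ABDB: 3-byte form → EA AF 9B.
Concatenated (16 bytes): E6 BC 90 E7 A8 9E F3 AE AE 9A E1 82 A8 EA AF 9B.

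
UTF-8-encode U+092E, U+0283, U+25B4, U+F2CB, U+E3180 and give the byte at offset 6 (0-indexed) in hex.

U+092E → 3-byte form E0 A4 AE at offsets 0–2.
U+0283 → 2-byte form CA 83 at offsets 3–4.
U+25B4 → 3-byte form E2 96 B4 at offsets 5–7.
Offset 6 falls in char 3's range; it's byte 2 of E2 96 B4 = 0x96.

0x96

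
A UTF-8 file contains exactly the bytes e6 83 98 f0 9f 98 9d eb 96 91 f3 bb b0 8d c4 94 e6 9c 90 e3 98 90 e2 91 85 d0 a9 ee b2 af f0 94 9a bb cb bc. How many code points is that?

12

Byte at offset 0: 0xE6 = 11100110 → 3-byte char (#1). Advance 3.
Byte at offset 3: 0xF0 = 11110000 → 4-byte char (#2). Advance 4.
Byte at offset 7: 0xEB = 11101011 → 3-byte char (#3). Advance 3.
Byte at offset 10: 0xF3 = 11110011 → 4-byte char (#4). Advance 4.
Byte at offset 14: 0xC4 = 11000100 → 2-byte char (#5). Advance 2.
Byte at offset 16: 0xE6 = 11100110 → 3-byte char (#6). Advance 3.
Byte at offset 19: 0xE3 = 11100011 → 3-byte char (#7). Advance 3.
Byte at offset 22: 0xE2 = 11100010 → 3-byte char (#8). Advance 3.
Byte at offset 25: 0xD0 = 11010000 → 2-byte char (#9). Advance 2.
Byte at offset 27: 0xEE = 11101110 → 3-byte char (#10). Advance 3.
Byte at offset 30: 0xF0 = 11110000 → 4-byte char (#11). Advance 4.
Byte at offset 34: 0xCB = 11001011 → 2-byte char (#12). Advance 2.
Reached end at offset 36 after 12 code points.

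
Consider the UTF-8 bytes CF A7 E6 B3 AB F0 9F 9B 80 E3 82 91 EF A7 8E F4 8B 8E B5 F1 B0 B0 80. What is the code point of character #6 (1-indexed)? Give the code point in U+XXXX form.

Offset 0: leading byte 0xCF = 11001111 → 2-byte char #1 = CF A7.
Offset 2: leading byte 0xE6 = 11100110 → 3-byte char #2 = E6 B3 AB.
Offset 5: leading byte 0xF0 = 11110000 → 4-byte char #3 = F0 9F 9B 80.
Offset 9: leading byte 0xE3 = 11100011 → 3-byte char #4 = E3 82 91.
Offset 12: leading byte 0xEF = 11101111 → 3-byte char #5 = EF A7 8E.
Offset 15: leading byte 0xF4 = 11110100 → 4-byte char #6 = F4 8B 8E B5.
Leading byte 0xF4 = 11110100 matches 11110xxx → 4-byte sequence.
Byte 1: 0xF4 = 11110100, payload 100 (3 bits).
Byte 2: 0x8B = 10001011 (10xxxxxx ✓), payload 001011.
Byte 3: 0x8E = 10001110 (10xxxxxx ✓), payload 001110.
Byte 4: 0xB5 = 10110101 (10xxxxxx ✓), payload 110101.
Concatenate: 100001011001110110101 = 0x10B3B5 (21 bits → U+10B3B5).

U+10B3B5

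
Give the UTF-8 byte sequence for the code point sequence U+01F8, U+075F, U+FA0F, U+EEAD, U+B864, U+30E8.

C7 B8 DD 9F EF A8 8F EE BA AD EB A1 A4 E3 83 A8

U+01F8: 2-byte form → C7 B8.
U+075F: 2-byte form → DD 9F.
U+FA0F: 3-byte form → EF A8 8F.
U+EEAD: 3-byte form → EE BA AD.
U+B864: 3-byte form → EB A1 A4.
U+30E8: 3-byte form → E3 83 A8.
Concatenated (16 bytes): C7 B8 DD 9F EF A8 8F EE BA AD EB A1 A4 E3 83 A8.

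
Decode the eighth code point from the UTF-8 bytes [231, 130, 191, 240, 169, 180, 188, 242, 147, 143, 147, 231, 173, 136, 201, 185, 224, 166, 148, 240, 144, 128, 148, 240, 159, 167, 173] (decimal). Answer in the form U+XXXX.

U+1F9ED

Offset 0: leading byte 0xE7 = 11100111 → 3-byte char #1 = E7 82 BF.
Offset 3: leading byte 0xF0 = 11110000 → 4-byte char #2 = F0 A9 B4 BC.
Offset 7: leading byte 0xF2 = 11110010 → 4-byte char #3 = F2 93 8F 93.
Offset 11: leading byte 0xE7 = 11100111 → 3-byte char #4 = E7 AD 88.
Offset 14: leading byte 0xC9 = 11001001 → 2-byte char #5 = C9 B9.
Offset 16: leading byte 0xE0 = 11100000 → 3-byte char #6 = E0 A6 94.
Offset 19: leading byte 0xF0 = 11110000 → 4-byte char #7 = F0 90 80 94.
Offset 23: leading byte 0xF0 = 11110000 → 4-byte char #8 = F0 9F A7 AD.
Leading byte 0xF0 = 11110000 matches 11110xxx → 4-byte sequence.
Byte 1: 0xF0 = 11110000, payload 000 (3 bits).
Byte 2: 0x9F = 10011111 (10xxxxxx ✓), payload 011111.
Byte 3: 0xA7 = 10100111 (10xxxxxx ✓), payload 100111.
Byte 4: 0xAD = 10101101 (10xxxxxx ✓), payload 101101.
Concatenate: 000011111100111101101 = 0x1F9ED (21 bits → U+1F9ED).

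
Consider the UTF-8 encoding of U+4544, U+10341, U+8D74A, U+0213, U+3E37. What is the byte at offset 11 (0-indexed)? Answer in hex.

0xC8

U+4544 → 3-byte form E4 95 84 at offsets 0–2.
U+10341 → 4-byte form F0 90 8D 81 at offsets 3–6.
U+8D74A → 4-byte form F2 8D 9D 8A at offsets 7–10.
U+0213 → 2-byte form C8 93 at offsets 11–12.
Offset 11 falls in char 4's range; it's byte 1 of C8 93 = 0xC8.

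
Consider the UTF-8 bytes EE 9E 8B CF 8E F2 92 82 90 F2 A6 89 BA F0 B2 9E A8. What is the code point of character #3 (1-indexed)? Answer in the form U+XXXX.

Offset 0: leading byte 0xEE = 11101110 → 3-byte char #1 = EE 9E 8B.
Offset 3: leading byte 0xCF = 11001111 → 2-byte char #2 = CF 8E.
Offset 5: leading byte 0xF2 = 11110010 → 4-byte char #3 = F2 92 82 90.
Leading byte 0xF2 = 11110010 matches 11110xxx → 4-byte sequence.
Byte 1: 0xF2 = 11110010, payload 010 (3 bits).
Byte 2: 0x92 = 10010010 (10xxxxxx ✓), payload 010010.
Byte 3: 0x82 = 10000010 (10xxxxxx ✓), payload 000010.
Byte 4: 0x90 = 10010000 (10xxxxxx ✓), payload 010000.
Concatenate: 010010010000010010000 = 0x92090 (21 bits → U+92090).

U+92090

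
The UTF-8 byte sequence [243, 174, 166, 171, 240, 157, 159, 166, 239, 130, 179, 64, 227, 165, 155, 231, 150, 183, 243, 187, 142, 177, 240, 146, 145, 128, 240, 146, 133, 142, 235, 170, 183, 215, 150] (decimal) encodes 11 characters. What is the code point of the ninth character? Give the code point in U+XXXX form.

Offset 0: leading byte 0xF3 = 11110011 → 4-byte char #1 = F3 AE A6 AB.
Offset 4: leading byte 0xF0 = 11110000 → 4-byte char #2 = F0 9D 9F A6.
Offset 8: leading byte 0xEF = 11101111 → 3-byte char #3 = EF 82 B3.
Offset 11: leading byte 0x40 = 01000000 → 1-byte char #4 = 40.
Offset 12: leading byte 0xE3 = 11100011 → 3-byte char #5 = E3 A5 9B.
Offset 15: leading byte 0xE7 = 11100111 → 3-byte char #6 = E7 96 B7.
Offset 18: leading byte 0xF3 = 11110011 → 4-byte char #7 = F3 BB 8E B1.
Offset 22: leading byte 0xF0 = 11110000 → 4-byte char #8 = F0 92 91 80.
Offset 26: leading byte 0xF0 = 11110000 → 4-byte char #9 = F0 92 85 8E.
Leading byte 0xF0 = 11110000 matches 11110xxx → 4-byte sequence.
Byte 1: 0xF0 = 11110000, payload 000 (3 bits).
Byte 2: 0x92 = 10010010 (10xxxxxx ✓), payload 010010.
Byte 3: 0x85 = 10000101 (10xxxxxx ✓), payload 000101.
Byte 4: 0x8E = 10001110 (10xxxxxx ✓), payload 001110.
Concatenate: 000010010000101001110 = 0x1214E (21 bits → U+1214E).

U+1214E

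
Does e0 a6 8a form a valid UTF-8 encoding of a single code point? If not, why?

Leading byte 0xE0 = 11100000 → 3-byte form.
Continuation bytes 0xA6=10100110, 0x8A=10001010 all match 10xxxxxx.
Decoded value 0x98A is ≥ 0x800 (shortest form) and not a surrogate.

valid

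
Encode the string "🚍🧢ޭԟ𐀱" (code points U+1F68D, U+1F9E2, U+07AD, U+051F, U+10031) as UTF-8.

U+1F68D: 4-byte form → F0 9F 9A 8D.
U+1F9E2: 4-byte form → F0 9F A7 A2.
U+07AD: 2-byte form → DE AD.
U+051F: 2-byte form → D4 9F.
U+10031: 4-byte form → F0 90 80 B1.
Concatenated (16 bytes): F0 9F 9A 8D F0 9F A7 A2 DE AD D4 9F F0 90 80 B1.

F0 9F 9A 8D F0 9F A7 A2 DE AD D4 9F F0 90 80 B1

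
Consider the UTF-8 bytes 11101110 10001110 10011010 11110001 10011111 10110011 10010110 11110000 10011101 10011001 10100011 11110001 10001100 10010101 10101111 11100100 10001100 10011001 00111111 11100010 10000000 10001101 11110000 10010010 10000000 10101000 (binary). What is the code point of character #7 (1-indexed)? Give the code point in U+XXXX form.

U+200D

Offset 0: leading byte 0xEE = 11101110 → 3-byte char #1 = EE 8E 9A.
Offset 3: leading byte 0xF1 = 11110001 → 4-byte char #2 = F1 9F B3 96.
Offset 7: leading byte 0xF0 = 11110000 → 4-byte char #3 = F0 9D 99 A3.
Offset 11: leading byte 0xF1 = 11110001 → 4-byte char #4 = F1 8C 95 AF.
Offset 15: leading byte 0xE4 = 11100100 → 3-byte char #5 = E4 8C 99.
Offset 18: leading byte 0x3F = 00111111 → 1-byte char #6 = 3F.
Offset 19: leading byte 0xE2 = 11100010 → 3-byte char #7 = E2 80 8D.
Leading byte 0xE2 = 11100010 matches 1110xxxx → 3-byte sequence.
Byte 1: 0xE2 = 11100010, payload 0010 (4 bits).
Byte 2: 0x80 = 10000000 (10xxxxxx ✓), payload 000000.
Byte 3: 0x8D = 10001101 (10xxxxxx ✓), payload 001101.
Concatenate: 0010000000001101 = 0x200D (16 bits → U+200D).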